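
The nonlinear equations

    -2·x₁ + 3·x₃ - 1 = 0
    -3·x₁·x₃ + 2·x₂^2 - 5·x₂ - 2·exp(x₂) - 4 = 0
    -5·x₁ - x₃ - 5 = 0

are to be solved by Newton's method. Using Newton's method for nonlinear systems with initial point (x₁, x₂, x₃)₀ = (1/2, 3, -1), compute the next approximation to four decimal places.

(-0.9412, 1.6418, -0.2941)

At (1/2, 3, -1): F = (-5.0000, -39.671074, -6.5000).
Jacobian J = [[-2, 0, 3], [-3·x₃, 4·x₂ - 2·exp(x₂) - 5, -3·x₁], [-5, 0, -1]].
At the point, J = [[-2.0000, 0.0000, 3.0000], [3.0000, -33.171074, -1.5000], [-5.0000, 0.0000, -1.0000]] (det J = -563.908255).
Solving J·Δ = −F gives Δ = (-1.4412, -1.3582, 0.7059).
Then the next iterate is (x₁, x₂, x₃)₁ = (-0.9412, 1.6418, -0.2941).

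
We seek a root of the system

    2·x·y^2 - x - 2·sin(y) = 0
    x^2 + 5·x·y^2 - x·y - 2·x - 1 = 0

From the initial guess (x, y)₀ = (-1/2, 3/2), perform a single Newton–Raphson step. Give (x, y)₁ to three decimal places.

(3.046, 4.259)

At (-1/2, 3/2): F = (-3.74499, -4.625).
Jacobian J = [[2·y^2 - 1, 4·x·y - 2·cos(y)], [2·x + 5·y^2 - y - 2, 10·x·y - x]].
At the point, J = [[3.500, -3.14147], [6.750, -7.000]] (det J = -3.29505).
Solving J·Δ = −F gives Δ = (3.546, 2.759).
Then the next iterate is (x, y)₁ = (3.046, 4.259).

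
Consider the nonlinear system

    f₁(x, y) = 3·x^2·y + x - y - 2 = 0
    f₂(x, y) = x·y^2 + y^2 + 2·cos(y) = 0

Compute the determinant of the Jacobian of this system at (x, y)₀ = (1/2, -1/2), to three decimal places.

0.333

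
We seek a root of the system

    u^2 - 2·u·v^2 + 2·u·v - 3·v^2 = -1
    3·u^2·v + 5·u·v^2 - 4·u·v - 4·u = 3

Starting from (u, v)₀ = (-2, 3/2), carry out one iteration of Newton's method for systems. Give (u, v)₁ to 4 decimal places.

(-2.0000, 2.7500)

At (-2, 3/2): F = (1.2500, 12.5000).
Jacobian J = [[2·u - 2·v^2 + 2·v, -4·u·v + 2·u - 6·v], [6·u·v + 5·v^2 - 4·v - 4, 3·u^2 + 10·u·v - 4·u]].
At the point, J = [[-5.5000, -1.0000], [-16.7500, -10.0000]] (det J = 38.2500).
Solving J·Δ = −F gives Δ = (0.0000, 1.2500).
Then the next iterate is (u, v)₁ = (-2.0000, 2.7500).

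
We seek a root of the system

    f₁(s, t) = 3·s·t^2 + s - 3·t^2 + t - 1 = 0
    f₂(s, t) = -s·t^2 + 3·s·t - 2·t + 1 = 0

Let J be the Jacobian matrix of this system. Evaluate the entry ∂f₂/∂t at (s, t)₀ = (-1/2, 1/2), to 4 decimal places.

-3.0000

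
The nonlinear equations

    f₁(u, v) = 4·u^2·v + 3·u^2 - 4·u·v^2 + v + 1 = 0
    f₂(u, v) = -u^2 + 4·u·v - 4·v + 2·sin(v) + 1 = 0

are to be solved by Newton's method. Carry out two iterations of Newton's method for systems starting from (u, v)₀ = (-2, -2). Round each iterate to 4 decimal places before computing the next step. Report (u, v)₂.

At (-2, -2): F = (11.0000, 19.181405).
Jacobian J = [[8·u·v + 6·u - 4·v^2, 4·u^2 - 8·u·v + 1], [-2·u + 4·v, 4·u + 2·cos(v) - 4]].
At the point, J = [[4.0000, -15.0000], [-4.0000, -12.832294]] (det J = -111.329175).
Solving J·Δ = −F gives Δ = (1.3165, 1.0844).
Then the next iterate is (u, v)₁ = (-0.6835, -0.9156).
Round to (-0.6835, -0.9156) and repeat: F = (2.066921, 5.112622), J = [[-2.447793, -2.137812], [-2.2954, -5.515370]].
Δ = (0.0547, 0.9042), so (u, v)₂ = (-0.6288, -0.0114).

(-0.6288, -0.0114)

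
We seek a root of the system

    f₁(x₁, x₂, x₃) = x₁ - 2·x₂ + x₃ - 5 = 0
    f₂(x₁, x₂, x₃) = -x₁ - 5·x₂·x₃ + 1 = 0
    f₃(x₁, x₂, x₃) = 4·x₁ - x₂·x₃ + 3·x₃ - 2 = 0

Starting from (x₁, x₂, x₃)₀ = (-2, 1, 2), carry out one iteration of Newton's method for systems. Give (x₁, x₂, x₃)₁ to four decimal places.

(-3.5833, -1.4167, 5.7500)

At (-2, 1, 2): F = (-7.0000, -7.0000, -6.0000).
Jacobian J = [[1, -2, 1], [-1, -5·x₃, -5·x₂], [4, -x₃, -x₂ + 3]].
At the point, J = [[1.0000, -2.0000, 1.0000], [-1.0000, -10.0000, -5.0000], [4.0000, -2.0000, 2.0000]] (det J = 48.0000).
Solving J·Δ = −F gives Δ = (-1.5833, -2.4167, 3.7500).
Then the next iterate is (x₁, x₂, x₃)₁ = (-3.5833, -1.4167, 5.7500).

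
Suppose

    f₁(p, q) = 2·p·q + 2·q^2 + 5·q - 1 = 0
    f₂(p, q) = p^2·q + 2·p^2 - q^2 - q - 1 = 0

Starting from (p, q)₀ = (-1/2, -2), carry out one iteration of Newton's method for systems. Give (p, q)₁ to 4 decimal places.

At (-1/2, -2): F = (-1.0000, -3.0000).
Jacobian J = [[2·q, 2·p + 4·q + 5], [2·p·q + 4·p, p^2 - 2·q - 1]].
At the point, J = [[-4.0000, -4.0000], [0.0000, 3.2500]] (det J = -13.0000).
Solving J·Δ = −F gives Δ = (-1.1731, 0.9231).
Then the next iterate is (p, q)₁ = (-1.6731, -1.0769).

(-1.6731, -1.0769)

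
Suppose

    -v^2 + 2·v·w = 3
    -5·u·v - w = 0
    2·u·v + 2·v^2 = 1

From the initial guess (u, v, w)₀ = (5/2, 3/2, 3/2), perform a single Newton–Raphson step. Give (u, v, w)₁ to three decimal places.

(0.544, 1.033, 1.750)

At (5/2, 3/2, 3/2): F = (-0.750, -20.250, 11.000).
Jacobian J = [[0, -2·v + 2·w, 2·v], [-5·v, -5·u, -1], [2·v, 2·u + 4·v, 0]].
At the point, J = [[0.000, 0.000, 3.000], [-7.500, -12.500, -1.000], [3.000, 11.000, 0.000]] (det J = -135.000).
Solving J·Δ = −F gives Δ = (-1.956, -0.467, 0.250).
Then the next iterate is (u, v, w)₁ = (0.544, 1.033, 1.750).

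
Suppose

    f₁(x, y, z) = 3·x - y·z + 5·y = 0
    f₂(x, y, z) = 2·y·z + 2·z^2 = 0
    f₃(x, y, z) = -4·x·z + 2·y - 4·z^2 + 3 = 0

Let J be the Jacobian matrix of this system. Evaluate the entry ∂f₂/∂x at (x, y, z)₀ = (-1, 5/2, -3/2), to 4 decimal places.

0.0000

∂f₂/∂x = 0.
At (-1, 5/2, -3/2) this is 0.0000.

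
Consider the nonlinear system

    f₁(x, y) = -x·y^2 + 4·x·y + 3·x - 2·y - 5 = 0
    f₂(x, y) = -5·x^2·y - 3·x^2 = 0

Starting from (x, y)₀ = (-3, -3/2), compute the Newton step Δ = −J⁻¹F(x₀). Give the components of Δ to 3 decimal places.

(0.813, 0.412)

At (-3, -3/2): F = (13.750, 40.500).
Jacobian J = [[-y^2 + 4·y + 3, -2·x·y + 4·x - 2], [-10·x·y - 6·x, -5·x^2]].
At the point, J = [[-5.250, -23.000], [-27.000, -45.000]] (det J = -384.750).
Solving J·Δ = −F gives Δ = (0.813, 0.412).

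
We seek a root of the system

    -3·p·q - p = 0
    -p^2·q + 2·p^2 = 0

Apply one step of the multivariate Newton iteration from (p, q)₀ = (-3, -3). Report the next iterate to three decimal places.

At (-3, -3): F = (-24.000, 45.000).
Jacobian J = [[-3·q - 1, -3·p], [-2·p·q + 4·p, -p^2]].
At the point, J = [[8.000, 9.000], [-30.000, -9.000]] (det J = 198.000).
Solving J·Δ = −F gives Δ = (0.955, 1.818).
Then the next iterate is (p, q)₁ = (-2.045, -1.182).

(-2.045, -1.182)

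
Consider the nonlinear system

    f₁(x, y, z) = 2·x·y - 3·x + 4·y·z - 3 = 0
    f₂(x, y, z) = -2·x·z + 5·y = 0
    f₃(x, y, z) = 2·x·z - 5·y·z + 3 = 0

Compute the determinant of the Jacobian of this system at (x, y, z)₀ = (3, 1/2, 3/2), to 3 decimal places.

-20.000

J = [[2·y - 3, 2·x + 4·z, 4·y], [-2·z, 5, -2·x], [2·z, -5·z, 2·x - 5·y]].
At the point, J = [[-2.000, 12.000, 2.000], [-3.000, 5.000, -6.000], [3.000, -7.500, 3.500]].
det J = -20.000.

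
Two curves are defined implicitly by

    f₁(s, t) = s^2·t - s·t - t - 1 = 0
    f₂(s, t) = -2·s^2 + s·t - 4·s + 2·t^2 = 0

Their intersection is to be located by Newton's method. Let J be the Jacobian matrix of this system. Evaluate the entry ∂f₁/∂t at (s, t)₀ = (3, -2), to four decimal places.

∂f₁/∂t = s^2 - s - 1.
At (3, -2) this is 5.0000.

5.0000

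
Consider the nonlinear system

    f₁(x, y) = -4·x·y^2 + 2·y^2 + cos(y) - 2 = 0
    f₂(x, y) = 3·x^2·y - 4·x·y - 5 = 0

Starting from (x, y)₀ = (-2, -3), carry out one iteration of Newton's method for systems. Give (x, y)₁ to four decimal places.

(-1.0012, -2.1471)

At (-2, -3): F = (87.010008, -65.0000).
Jacobian J = [[-4·y^2, -8·x·y + 4·y - sin(y)], [6·x·y - 4·y, 3·x^2 - 4·x]].
At the point, J = [[-36.0000, -59.858880], [48.0000, 20.0000]] (det J = 2153.226240).
Solving J·Δ = −F gives Δ = (0.9988, 0.8529).
Then the next iterate is (x, y)₁ = (-1.0012, -2.1471).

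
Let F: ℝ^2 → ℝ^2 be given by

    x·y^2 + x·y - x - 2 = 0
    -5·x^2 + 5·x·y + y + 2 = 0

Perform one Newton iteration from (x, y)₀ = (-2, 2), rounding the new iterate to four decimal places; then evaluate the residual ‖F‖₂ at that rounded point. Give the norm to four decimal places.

9.2746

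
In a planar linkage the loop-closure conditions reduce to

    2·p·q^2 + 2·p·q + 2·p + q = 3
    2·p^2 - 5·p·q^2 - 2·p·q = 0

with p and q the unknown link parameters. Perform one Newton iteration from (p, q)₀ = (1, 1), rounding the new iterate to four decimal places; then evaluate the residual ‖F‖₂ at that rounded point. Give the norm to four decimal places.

1.5893

At (1, 1): F = (4.0000, -5.0000).
Jacobian J = [[2·q^2 + 2·q + 2, 4·p·q + 2·p + 1], [4·p - 5·q^2 - 2·q, -10·p·q - 2·p]].
At the point, J = [[6.0000, 7.0000], [-3.0000, -12.0000]] (det J = -51.0000).
Solving J·Δ = −F gives Δ = (-0.2549, -0.3529).
Then the next iterate is (p, q)₁ = (0.7451, 0.6471).
Re-evaluating at (0.7451, 0.6471): F = (0.725612, -1.413970), so ‖F‖₂ = 1.5893.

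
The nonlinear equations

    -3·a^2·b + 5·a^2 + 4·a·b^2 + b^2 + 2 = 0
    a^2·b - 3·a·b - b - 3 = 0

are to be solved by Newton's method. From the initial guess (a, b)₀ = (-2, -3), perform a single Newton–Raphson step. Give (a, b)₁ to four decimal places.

(-0.9444, -2.1296)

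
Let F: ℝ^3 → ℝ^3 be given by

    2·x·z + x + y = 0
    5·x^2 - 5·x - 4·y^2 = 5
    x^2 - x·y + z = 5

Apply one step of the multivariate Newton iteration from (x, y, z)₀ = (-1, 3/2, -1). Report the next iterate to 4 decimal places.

(-1.4681, 1.7518, 0.6099)

At (-1, 3/2, -1): F = (2.5000, -4.0000, -3.5000).
Jacobian J = [[2·z + 1, 1, 2·x], [10·x - 5, -8·y, 0], [2·x - y, -x, 1]].
At the point, J = [[-1.0000, 1.0000, -2.0000], [-15.0000, -12.0000, 0.0000], [-3.5000, 1.0000, 1.0000]] (det J = 141.0000).
Solving J·Δ = −F gives Δ = (-0.4681, 0.2518, 1.6099).
Then the next iterate is (x, y, z)₁ = (-1.4681, 1.7518, 0.6099).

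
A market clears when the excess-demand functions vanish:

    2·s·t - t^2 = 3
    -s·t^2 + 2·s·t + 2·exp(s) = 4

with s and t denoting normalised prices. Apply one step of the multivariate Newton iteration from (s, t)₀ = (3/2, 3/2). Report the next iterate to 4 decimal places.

(1.7500, 7.1778)

At (3/2, 3/2): F = (-0.7500, 6.088378).
Jacobian J = [[2·t, 2·s - 2·t], [-t^2 + 2·t + 2·exp(s), -2·s·t + 2·s]].
At the point, J = [[3.0000, 0.0000], [9.713378, -1.5000]] (det J = -4.5000).
Solving J·Δ = −F gives Δ = (0.2500, 5.6778).
Then the next iterate is (s, t)₁ = (1.7500, 7.1778).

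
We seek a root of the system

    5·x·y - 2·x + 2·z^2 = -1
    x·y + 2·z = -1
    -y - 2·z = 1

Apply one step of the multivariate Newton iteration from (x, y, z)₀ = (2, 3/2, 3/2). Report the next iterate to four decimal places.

At (2, 3/2, 3/2): F = (16.5000, 7.0000, -5.5000).
Jacobian J = [[5·y - 2, 5·x, 4·z], [y, x, 2], [0, -1, -2]].
At the point, J = [[5.5000, 10.0000, 6.0000], [1.5000, 2.0000, 2.0000], [0.0000, -1.0000, -2.0000]] (det J = 10.0000).
Solving J·Δ = −F gives Δ = (-2.1000, 1.6500, -3.5750).
Then the next iterate is (x, y, z)₁ = (-0.1000, 3.1500, -2.0750).

(-0.1000, 3.1500, -2.0750)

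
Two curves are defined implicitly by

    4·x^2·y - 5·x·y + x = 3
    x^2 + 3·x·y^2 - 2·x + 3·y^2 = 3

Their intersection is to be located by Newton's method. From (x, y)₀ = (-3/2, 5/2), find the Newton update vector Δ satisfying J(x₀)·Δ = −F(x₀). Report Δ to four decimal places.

At (-3/2, 5/2): F = (36.7500, -7.1250).
Jacobian J = [[8·x·y - 5·y + 1, 4·x^2 - 5·x], [2·x + 3·y^2 - 2, 6·x·y + 6·y]].
At the point, J = [[-41.5000, 16.5000], [13.7500, -7.5000]] (det J = 84.3750).
Solving J·Δ = −F gives Δ = (1.8733, 2.4844).

(1.8733, 2.4844)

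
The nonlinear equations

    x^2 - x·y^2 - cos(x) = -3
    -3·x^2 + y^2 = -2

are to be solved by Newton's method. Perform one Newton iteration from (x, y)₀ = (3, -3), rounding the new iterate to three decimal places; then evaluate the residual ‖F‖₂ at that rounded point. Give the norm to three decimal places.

At (3, -3): F = (-14.01001, -16.000).
Jacobian J = [[2·x - y^2 + sin(x), -2·x·y], [-6·x, 2·y]].
At the point, J = [[-2.85888, 18.000], [-18.000, -6.000]] (det J = 341.15328).
Solving J·Δ = −F gives Δ = (-1.091, 0.605).
Then the next iterate is (x, y)₁ = (1.909, -2.395).
Re-evaluating at (1.909, -2.395): F = (-3.97400, -3.19682), so ‖F‖₂ = 5.100.

5.100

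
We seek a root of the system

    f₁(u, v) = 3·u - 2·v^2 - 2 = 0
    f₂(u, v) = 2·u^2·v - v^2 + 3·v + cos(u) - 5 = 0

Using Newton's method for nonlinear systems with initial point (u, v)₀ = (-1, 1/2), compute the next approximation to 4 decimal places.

(1.7284, 1.8427)

At (-1, 1/2): F = (-5.5000, -2.209698).
Jacobian J = [[3, -4·v], [4·u·v - sin(u), 2·u^2 - 2·v + 3]].
At the point, J = [[3.0000, -2.0000], [-1.158529, 4.0000]] (det J = 9.682942).
Solving J·Δ = −F gives Δ = (2.7284, 1.3427).
Then the next iterate is (u, v)₁ = (1.7284, 1.8427).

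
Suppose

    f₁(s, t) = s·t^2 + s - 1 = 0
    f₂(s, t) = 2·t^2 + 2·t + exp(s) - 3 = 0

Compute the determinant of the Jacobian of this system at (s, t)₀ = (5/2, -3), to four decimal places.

82.7374

J = [[t^2 + 1, 2·s·t], [exp(s), 4·t + 2]].
At the point, J = [[10.0000, -15.0000], [12.182494, -10.0000]].
det J = 82.7374.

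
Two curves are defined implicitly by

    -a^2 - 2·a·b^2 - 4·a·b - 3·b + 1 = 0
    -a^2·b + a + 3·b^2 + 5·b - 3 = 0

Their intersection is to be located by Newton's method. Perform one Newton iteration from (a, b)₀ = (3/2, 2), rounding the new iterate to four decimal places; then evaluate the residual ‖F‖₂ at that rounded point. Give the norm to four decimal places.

At (3/2, 2): F = (-31.2500, 16.0000).
Jacobian J = [[-2·a - 2·b^2 - 4·b, -4·a·b - 4·a - 3], [-2·a·b + 1, -a^2 + 6·b + 5]].
At the point, J = [[-19.0000, -21.0000], [-5.0000, 14.7500]] (det J = -385.2500).
Solving J·Δ = −F gives Δ = (-0.3243, -1.1947).
Then the next iterate is (a, b)₁ = (1.1757, 0.8053).
Re-evaluating at (1.1757, 0.8053): F = (-8.110237, 3.034582), so ‖F‖₂ = 8.6594.

8.6594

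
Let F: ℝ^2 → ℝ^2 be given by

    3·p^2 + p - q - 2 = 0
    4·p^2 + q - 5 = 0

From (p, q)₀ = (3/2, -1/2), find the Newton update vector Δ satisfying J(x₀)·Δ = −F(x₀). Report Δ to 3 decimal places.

At (3/2, -1/2): F = (6.750, 3.500).
Jacobian J = [[6·p + 1, -1], [8·p, 1]].
At the point, J = [[10.000, -1.000], [12.000, 1.000]] (det J = 22.000).
Solving J·Δ = −F gives Δ = (-0.466, 2.091).

(-0.466, 2.091)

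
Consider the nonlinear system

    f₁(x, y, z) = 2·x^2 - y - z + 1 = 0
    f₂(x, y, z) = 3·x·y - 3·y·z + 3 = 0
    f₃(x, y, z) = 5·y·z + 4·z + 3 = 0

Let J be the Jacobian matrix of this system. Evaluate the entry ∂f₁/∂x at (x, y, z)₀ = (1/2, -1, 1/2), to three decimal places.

2.000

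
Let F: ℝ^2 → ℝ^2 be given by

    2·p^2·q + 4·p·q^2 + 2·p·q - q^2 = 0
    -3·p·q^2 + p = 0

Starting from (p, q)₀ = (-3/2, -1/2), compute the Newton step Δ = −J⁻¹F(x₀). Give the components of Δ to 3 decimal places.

At (-3/2, -1/2): F = (-2.500, -0.375).
Jacobian J = [[4·p·q + 4·q^2 + 2·q, 2·p^2 + 8·p·q + 2·p - 2·q], [-3·q^2 + 1, -6·p·q]].
At the point, J = [[3.000, 8.500], [0.250, -4.500]] (det J = -15.625).
Solving J·Δ = −F gives Δ = (0.924, -0.032).

(0.924, -0.032)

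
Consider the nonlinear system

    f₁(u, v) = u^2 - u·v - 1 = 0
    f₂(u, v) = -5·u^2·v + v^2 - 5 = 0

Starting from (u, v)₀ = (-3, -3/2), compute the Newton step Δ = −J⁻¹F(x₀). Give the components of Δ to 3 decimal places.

(1.032, 0.381)

At (-3, -3/2): F = (3.500, 64.750).
Jacobian J = [[2·u - v, -u], [-10·u·v, -5·u^2 + 2·v]].
At the point, J = [[-4.500, 3.000], [-45.000, -48.000]] (det J = 351.000).
Solving J·Δ = −F gives Δ = (1.032, 0.381).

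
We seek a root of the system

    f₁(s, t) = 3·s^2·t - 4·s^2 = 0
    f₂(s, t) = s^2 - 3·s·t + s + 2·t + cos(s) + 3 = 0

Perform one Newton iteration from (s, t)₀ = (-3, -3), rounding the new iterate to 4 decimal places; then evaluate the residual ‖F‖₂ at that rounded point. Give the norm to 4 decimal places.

33.9997

At (-3, -3): F = (-117.0000, -24.989992).
Jacobian J = [[6·s·t - 8·s, 3·s^2], [2·s - 3·t - sin(s) + 1, -3·s + 2]].
At the point, J = [[78.0000, 27.0000], [4.141120, 11.0000]] (det J = 746.189760).
Solving J·Δ = −F gives Δ = (0.8205, 1.9629).
Then the next iterate is (s, t)₁ = (-2.1795, -1.0371).
Re-evaluating at (-2.1795, -1.0371): F = (-33.780241, -3.856363), so ‖F‖₂ = 33.9997.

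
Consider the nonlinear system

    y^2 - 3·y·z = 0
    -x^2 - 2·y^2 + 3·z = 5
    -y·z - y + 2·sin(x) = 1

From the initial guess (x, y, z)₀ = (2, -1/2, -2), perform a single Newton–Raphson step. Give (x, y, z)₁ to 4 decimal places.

At (2, -1/2, -2): F = (-2.7500, -15.5000, 0.318595).
Jacobian J = [[0, 2·y - 3·z, -3·y], [-2·x, -4·y, 3], [2·cos(x), -z - 1, -y]].
At the point, J = [[0.0000, 5.0000, 1.5000], [-4.0000, 2.0000, 3.0000], [-0.832294, 1.0000, 0.5000]] (det J = -5.987524).
Solving J·Δ = −F gives Δ = (4.1458, -3.3229, 12.9097).
Then the next iterate is (x, y, z)₁ = (6.1458, -3.8229, 10.9097).

(6.1458, -3.8229, 10.9097)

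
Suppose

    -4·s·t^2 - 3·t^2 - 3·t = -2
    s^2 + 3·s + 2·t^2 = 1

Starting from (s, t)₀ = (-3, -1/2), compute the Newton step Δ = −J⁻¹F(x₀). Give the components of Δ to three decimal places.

(-0.515, 0.522)

At (-3, -1/2): F = (5.750, -0.500).
Jacobian J = [[-4·t^2, -8·s·t - 6·t - 3], [2·s + 3, 4·t]].
At the point, J = [[-1.000, -12.000], [-3.000, -2.000]] (det J = -34.000).
Solving J·Δ = −F gives Δ = (-0.515, 0.522).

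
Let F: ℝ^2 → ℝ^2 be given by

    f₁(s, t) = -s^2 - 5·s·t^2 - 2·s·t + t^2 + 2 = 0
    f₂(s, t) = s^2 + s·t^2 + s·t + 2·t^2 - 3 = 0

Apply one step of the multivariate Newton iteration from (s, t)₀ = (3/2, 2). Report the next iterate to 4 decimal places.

(1.3183, 1.0571)

At (3/2, 2): F = (-32.2500, 16.2500).
Jacobian J = [[-2·s - 5·t^2 - 2·t, -10·s·t - 2·s + 2·t], [2·s + t^2 + t, 2·s·t + s + 4·t]].
At the point, J = [[-27.0000, -29.0000], [9.0000, 15.5000]] (det J = -157.5000).
Solving J·Δ = −F gives Δ = (-0.1817, -0.9429).
Then the next iterate is (s, t)₁ = (1.3183, 1.0571).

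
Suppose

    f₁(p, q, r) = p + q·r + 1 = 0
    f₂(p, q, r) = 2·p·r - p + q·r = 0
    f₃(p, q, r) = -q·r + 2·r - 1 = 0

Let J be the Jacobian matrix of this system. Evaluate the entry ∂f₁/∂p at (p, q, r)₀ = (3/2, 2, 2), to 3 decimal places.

∂f₁/∂p = 1.
At (3/2, 2, 2) this is 1.000.

1.000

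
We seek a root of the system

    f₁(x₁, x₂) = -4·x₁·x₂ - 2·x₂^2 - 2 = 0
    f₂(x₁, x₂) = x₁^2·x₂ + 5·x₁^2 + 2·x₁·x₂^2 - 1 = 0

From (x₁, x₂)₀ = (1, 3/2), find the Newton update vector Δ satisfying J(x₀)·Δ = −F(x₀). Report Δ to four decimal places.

(-0.0940, -1.1936)

At (1, 3/2): F = (-12.5000, 10.0000).
Jacobian J = [[-4·x₂, -4·x₁ - 4·x₂], [2·x₁·x₂ + 10·x₁ + 2·x₂^2, x₁^2 + 4·x₁·x₂]].
At the point, J = [[-6.0000, -10.0000], [17.5000, 7.0000]] (det J = 133.0000).
Solving J·Δ = −F gives Δ = (-0.0940, -1.1936).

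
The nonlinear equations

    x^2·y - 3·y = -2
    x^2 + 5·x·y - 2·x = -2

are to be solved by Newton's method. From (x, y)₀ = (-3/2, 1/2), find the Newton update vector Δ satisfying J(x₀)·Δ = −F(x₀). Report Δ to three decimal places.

At (-3/2, 1/2): F = (1.625, 3.500).
Jacobian J = [[2·x·y, x^2 - 3], [2·x + 5·y - 2, 5·x]].
At the point, J = [[-1.500, -0.750], [-2.500, -7.500]] (det J = 9.375).
Solving J·Δ = −F gives Δ = (1.020, 0.127).

(1.020, 0.127)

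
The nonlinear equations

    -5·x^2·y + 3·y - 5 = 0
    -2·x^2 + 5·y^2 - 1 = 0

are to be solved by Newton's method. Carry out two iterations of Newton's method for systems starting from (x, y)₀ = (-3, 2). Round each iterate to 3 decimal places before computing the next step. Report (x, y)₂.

At (-3, 2): F = (-89.000, 1.000).
Jacobian J = [[-10·x·y, -5·x^2 + 3], [-4·x, 10·y]].
At the point, J = [[60.000, -42.000], [12.000, 20.000]] (det J = 1704.000).
Solving J·Δ = −F gives Δ = (1.020, -0.662).
Then the next iterate is (x, y)₁ = (-1.980, 1.338).
Round to (-1.980, 1.338) and repeat: F = (-27.21348, 0.11042), J = [[26.49240, -16.602], [7.920, 13.380]].
Δ = (0.746, -0.450), so (x, y)₂ = (-1.234, 0.888).

(-1.234, 0.888)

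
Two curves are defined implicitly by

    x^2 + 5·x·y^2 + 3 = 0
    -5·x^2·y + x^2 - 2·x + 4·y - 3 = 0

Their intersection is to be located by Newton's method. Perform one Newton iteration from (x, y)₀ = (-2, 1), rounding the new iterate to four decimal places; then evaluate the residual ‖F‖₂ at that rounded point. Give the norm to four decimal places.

At (-2, 1): F = (-3.0000, -11.0000).
Jacobian J = [[2·x + 5·y^2, 10·x·y], [-10·x·y + 2·x - 2, -5·x^2 + 4]].
At the point, J = [[1.0000, -20.0000], [14.0000, -16.0000]] (det J = 264.0000).
Solving J·Δ = −F gives Δ = (0.6515, -0.1174).
Then the next iterate is (x, y)₁ = (-1.3485, 0.8826).
Re-evaluating at (-1.3485, 0.8826): F = (-0.433839, -2.978978), so ‖F‖₂ = 3.0104.

3.0104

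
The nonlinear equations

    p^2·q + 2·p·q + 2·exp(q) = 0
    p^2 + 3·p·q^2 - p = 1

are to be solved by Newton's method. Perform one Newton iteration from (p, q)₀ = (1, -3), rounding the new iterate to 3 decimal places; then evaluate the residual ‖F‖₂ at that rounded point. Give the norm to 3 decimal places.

6.412

At (1, -3): F = (-8.90043, 26.000).
Jacobian J = [[2·p·q + 2·q, p^2 + 2·p + 2·exp(q)], [2·p + 3·q^2 - 1, 6·p·q]].
At the point, J = [[-12.000, 3.09957], [28.000, -18.000]] (det J = 129.21192).
Solving J·Δ = −F gives Δ = (-0.616, 0.486).
Then the next iterate is (p, q)₁ = (0.384, -2.514).
Re-evaluating at (0.384, -2.514): F = (-2.13957, 6.04432), so ‖F‖₂ = 6.412.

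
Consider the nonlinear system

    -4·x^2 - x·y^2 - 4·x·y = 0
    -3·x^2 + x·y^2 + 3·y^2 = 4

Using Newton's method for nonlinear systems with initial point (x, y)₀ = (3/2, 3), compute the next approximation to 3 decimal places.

At (3/2, 3): F = (-40.500, 29.750).
Jacobian J = [[-8·x - y^2 - 4·y, -2·x·y - 4·x], [-6·x + y^2, 2·x·y + 6·y]].
At the point, J = [[-33.000, -15.000], [0.000, 27.000]] (det J = -891.000).
Solving J·Δ = −F gives Δ = (-0.726, -1.102).
Then the next iterate is (x, y)₁ = (0.774, 1.898).

(0.774, 1.898)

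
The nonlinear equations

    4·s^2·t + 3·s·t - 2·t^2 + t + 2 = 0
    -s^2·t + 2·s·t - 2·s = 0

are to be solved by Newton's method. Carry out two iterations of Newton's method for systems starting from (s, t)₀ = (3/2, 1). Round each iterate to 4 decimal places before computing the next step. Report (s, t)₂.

At (3/2, 1): F = (14.5000, -2.2500).
Jacobian J = [[8·s·t + 3·t, 4·s^2 + 3·s - 4·t + 1], [-2·s·t + 2·t - 2, -s^2 + 2·s]].
At the point, J = [[15.0000, 10.5000], [-3.0000, 0.7500]] (det J = 42.7500).
Solving J·Δ = −F gives Δ = (-0.8070, -0.2281).
Then the next iterate is (s, t)₁ = (0.6930, 0.7719).
Round to (0.6930, 0.7719) and repeat: F = (4.667838, -0.686851), J = [[6.595114, 1.912396], [-1.526053, 0.905751]].
Δ = (-0.6232, -0.2917), so (s, t)₂ = (0.0698, 0.4802).

(0.0698, 0.4802)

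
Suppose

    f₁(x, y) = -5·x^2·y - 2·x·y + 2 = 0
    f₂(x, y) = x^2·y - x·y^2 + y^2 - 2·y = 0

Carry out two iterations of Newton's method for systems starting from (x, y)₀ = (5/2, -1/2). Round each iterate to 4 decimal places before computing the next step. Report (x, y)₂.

(2.8549, 0.2230)

At (5/2, -1/2): F = (20.1250, -2.5000).
Jacobian J = [[-10·x·y - 2·y, -5·x^2 - 2·x], [2·x·y - y^2, x^2 - 2·x·y + 2·y - 2]].
At the point, J = [[13.5000, -36.2500], [-2.7500, 5.7500]] (det J = -22.0625).
Solving J·Δ = −F gives Δ = (1.1374, 0.9788).
Then the next iterate is (x, y)₁ = (3.6374, 0.4788).
Round to (3.6374, 0.4788) and repeat: F = (-33.157419, 4.772627), J = [[-18.373471, -73.428194], [3.253925, 8.705105]].
Δ = (-0.7825, -0.2558), so (x, y)₂ = (2.8549, 0.2230).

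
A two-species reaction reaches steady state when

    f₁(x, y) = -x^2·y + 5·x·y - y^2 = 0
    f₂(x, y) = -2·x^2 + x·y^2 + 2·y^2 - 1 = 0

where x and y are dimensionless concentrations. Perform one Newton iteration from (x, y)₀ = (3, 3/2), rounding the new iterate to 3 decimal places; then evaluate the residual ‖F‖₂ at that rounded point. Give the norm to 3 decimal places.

3548.362

At (3, 3/2): F = (6.750, -7.750).
Jacobian J = [[-2·x·y + 5·y, -x^2 + 5·x - 2·y], [-4·x + y^2, 2·x·y + 4·y]].
At the point, J = [[-1.500, 3.000], [-9.750, 15.000]] (det J = 6.750).
Solving J·Δ = −F gives Δ = (-18.444, -11.472).
Then the next iterate is (x, y)₁ = (-15.444, -9.972).
Re-evaluating at (-15.444, -9.972): F = (3049.08994, -1814.91617), so ‖F‖₂ = 3548.362.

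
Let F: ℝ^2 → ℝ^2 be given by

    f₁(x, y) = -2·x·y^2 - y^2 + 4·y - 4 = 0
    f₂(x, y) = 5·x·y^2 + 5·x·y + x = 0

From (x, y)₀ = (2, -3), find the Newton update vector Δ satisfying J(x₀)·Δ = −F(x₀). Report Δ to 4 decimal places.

At (2, -3): F = (-61.0000, 62.0000).
Jacobian J = [[-2·y^2, -4·x·y - 2·y + 4], [5·y^2 + 5·y + 1, 10·x·y + 5·x]].
At the point, J = [[-18.0000, 34.0000], [31.0000, -50.0000]] (det J = -154.0000).
Solving J·Δ = −F gives Δ = (6.1169, 5.0325).

(6.1169, 5.0325)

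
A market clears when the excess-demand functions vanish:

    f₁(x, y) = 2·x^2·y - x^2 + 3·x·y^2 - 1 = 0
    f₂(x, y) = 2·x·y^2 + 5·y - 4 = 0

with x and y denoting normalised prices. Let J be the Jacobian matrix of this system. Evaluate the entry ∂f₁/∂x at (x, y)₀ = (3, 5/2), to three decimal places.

42.750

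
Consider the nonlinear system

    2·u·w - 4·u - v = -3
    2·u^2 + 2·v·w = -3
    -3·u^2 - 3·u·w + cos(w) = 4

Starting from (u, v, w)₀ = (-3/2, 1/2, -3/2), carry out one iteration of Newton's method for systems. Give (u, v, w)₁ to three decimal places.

At (-3/2, 1/2, -3/2): F = (13.000, 6.000, -17.42926).
Jacobian J = [[2·w - 4, -1, 2·u], [4·u, 2·w, 2·v], [-6·u - 3·w, 0, -3·u - sin(w)]].
At the point, J = [[-7.000, -1.000, -3.000], [-6.000, -3.000, 1.000], [13.500, 0.000, 5.49749]] (det J = -52.53758).
Solving J·Δ = −F gives Δ = (-0.136, 3.439, 3.503).
Then the next iterate is (u, v, w)₁ = (-1.636, 3.939, 2.003).

(-1.636, 3.939, 2.003)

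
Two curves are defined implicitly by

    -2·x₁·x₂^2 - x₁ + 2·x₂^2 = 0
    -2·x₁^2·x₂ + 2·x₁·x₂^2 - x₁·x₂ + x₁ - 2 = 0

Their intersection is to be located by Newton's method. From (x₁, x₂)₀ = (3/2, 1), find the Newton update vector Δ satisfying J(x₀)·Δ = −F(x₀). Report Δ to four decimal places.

At (3/2, 1): F = (-2.5000, -3.5000).
Jacobian J = [[-2·x₂^2 - 1, -4·x₁·x₂ + 4·x₂], [-4·x₁·x₂ + 2·x₂^2 - x₂ + 1, -2·x₁^2 + 4·x₁·x₂ - x₁]].
At the point, J = [[-3.0000, -2.0000], [-4.0000, 0.0000]] (det J = -8.0000).
Solving J·Δ = −F gives Δ = (-0.8750, 0.0625).

(-0.8750, 0.0625)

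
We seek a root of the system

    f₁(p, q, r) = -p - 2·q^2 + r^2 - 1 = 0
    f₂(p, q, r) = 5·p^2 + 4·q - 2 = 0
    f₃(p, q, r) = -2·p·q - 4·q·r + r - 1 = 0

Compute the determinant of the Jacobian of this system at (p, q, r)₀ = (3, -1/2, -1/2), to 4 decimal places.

-68.0000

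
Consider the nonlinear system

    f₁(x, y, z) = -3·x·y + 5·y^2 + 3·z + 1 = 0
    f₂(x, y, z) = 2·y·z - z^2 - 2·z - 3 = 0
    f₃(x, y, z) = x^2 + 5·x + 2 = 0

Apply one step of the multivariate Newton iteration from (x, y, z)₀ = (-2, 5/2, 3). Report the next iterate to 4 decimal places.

(2.0000, 1.8716, 0.7432)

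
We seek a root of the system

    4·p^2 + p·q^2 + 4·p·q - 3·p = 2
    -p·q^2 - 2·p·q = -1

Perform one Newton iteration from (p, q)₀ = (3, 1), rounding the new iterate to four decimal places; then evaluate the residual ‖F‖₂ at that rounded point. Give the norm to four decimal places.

9.8471

At (3, 1): F = (40.0000, -8.0000).
Jacobian J = [[8·p + q^2 + 4·q - 3, 2·p·q + 4·p], [-q^2 - 2·q, -2·p·q - 2·p]].
At the point, J = [[26.0000, 18.0000], [-3.0000, -12.0000]] (det J = -258.0000).
Solving J·Δ = −F gives Δ = (-1.3023, -0.3411).
Then the next iterate is (p, q)₁ = (1.6977, 0.6589).
Re-evaluating at (1.6977, 0.6589): F = (9.647154, -1.974284), so ‖F‖₂ = 9.8471.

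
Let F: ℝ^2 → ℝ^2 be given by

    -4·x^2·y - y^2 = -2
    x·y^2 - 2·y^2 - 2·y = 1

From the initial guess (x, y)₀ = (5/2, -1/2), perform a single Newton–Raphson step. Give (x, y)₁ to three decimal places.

At (5/2, -1/2): F = (14.250, 0.125).
Jacobian J = [[-8·x·y, -4·x^2 - 2·y], [y^2, 2·x·y - 4·y - 2]].
At the point, J = [[10.000, -24.000], [0.250, -2.500]] (det J = -19.000).
Solving J·Δ = −F gives Δ = (-1.717, -0.122).
Then the next iterate is (x, y)₁ = (0.783, -0.622).

(0.783, -0.622)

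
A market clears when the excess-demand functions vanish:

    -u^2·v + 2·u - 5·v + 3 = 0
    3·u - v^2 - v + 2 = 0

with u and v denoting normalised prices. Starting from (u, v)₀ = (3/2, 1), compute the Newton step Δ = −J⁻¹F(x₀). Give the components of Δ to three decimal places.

(-1.470, 0.030)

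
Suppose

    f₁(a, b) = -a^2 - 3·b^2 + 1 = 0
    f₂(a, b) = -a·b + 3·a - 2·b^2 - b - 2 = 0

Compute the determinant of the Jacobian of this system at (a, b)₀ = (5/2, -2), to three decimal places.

-82.500

J = [[-2·a, -6·b], [-b + 3, -a - 4·b - 1]].
At the point, J = [[-5.000, 12.000], [5.000, 4.500]].
det J = -82.500.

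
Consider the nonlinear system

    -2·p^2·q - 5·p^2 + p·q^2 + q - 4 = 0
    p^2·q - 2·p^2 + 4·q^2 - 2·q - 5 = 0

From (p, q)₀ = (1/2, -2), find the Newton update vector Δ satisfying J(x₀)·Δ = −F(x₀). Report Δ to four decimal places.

At (1/2, -2): F = (-4.2500, 14.0000).
Jacobian J = [[-4·p·q - 10·p + q^2, -2·p^2 + 2·p·q + 1], [2·p·q - 4·p, p^2 + 8·q - 2]].
At the point, J = [[3.0000, -1.5000], [-4.0000, -17.7500]] (det J = -59.2500).
Solving J·Δ = −F gives Δ = (1.6276, 0.4219).

(1.6276, 0.4219)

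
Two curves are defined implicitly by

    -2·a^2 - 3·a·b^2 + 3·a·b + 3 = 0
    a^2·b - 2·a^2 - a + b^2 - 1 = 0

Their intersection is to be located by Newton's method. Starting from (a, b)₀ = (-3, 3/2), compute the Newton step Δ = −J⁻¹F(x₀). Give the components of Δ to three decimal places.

At (-3, 3/2): F = (-8.250, -0.250).
Jacobian J = [[-4·a - 3·b^2 + 3·b, -6·a·b + 3·a], [2·a·b - 4·a - 1, a^2 + 2·b]].
At the point, J = [[9.750, 18.000], [2.000, 12.000]] (det J = 81.000).
Solving J·Δ = −F gives Δ = (1.167, -0.174).

(1.167, -0.174)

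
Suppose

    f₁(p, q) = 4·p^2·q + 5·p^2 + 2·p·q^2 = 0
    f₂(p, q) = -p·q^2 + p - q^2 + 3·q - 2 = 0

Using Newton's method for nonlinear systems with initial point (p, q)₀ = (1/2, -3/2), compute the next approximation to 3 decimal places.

At (1/2, -3/2): F = (2.000, -9.375).
Jacobian J = [[8·p·q + 10·p + 2·q^2, 4·p^2 + 4·p·q], [-q^2 + 1, -2·p·q - 2·q + 3]].
At the point, J = [[3.500, -2.000], [-1.250, 7.500]] (det J = 23.750).
Solving J·Δ = −F gives Δ = (0.158, 1.276).
Then the next iterate is (p, q)₁ = (0.658, -0.224).

(0.658, -0.224)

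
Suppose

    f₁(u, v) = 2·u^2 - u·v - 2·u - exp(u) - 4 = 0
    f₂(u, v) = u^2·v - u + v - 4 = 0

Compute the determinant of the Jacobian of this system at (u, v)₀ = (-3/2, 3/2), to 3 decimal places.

-23.350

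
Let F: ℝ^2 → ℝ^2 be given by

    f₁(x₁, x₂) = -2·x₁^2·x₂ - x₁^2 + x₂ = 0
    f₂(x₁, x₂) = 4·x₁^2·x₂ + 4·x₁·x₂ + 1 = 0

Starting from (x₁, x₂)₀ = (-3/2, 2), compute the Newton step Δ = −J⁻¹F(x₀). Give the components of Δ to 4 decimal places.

At (-3/2, 2): F = (-9.2500, 7.0000).
Jacobian J = [[-4·x₁·x₂ - 2·x₁, -2·x₁^2 + 1], [8·x₁·x₂ + 4·x₂, 4·x₁^2 + 4·x₁]].
At the point, J = [[15.0000, -3.5000], [-16.0000, 3.0000]] (det J = -11.0000).
Solving J·Δ = −F gives Δ = (-0.2955, -3.9091).

(-0.2955, -3.9091)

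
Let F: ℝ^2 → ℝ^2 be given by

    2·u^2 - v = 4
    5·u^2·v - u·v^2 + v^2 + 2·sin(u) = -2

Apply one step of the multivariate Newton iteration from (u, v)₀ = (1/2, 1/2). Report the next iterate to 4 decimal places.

(0.9385, -2.6230)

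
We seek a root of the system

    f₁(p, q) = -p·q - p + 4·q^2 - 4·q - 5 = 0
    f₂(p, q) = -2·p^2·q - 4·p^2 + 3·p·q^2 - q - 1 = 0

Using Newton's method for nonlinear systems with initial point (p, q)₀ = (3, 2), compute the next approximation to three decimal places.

(2.088, 2.363)

At (3, 2): F = (-6.000, -39.000).
Jacobian J = [[-q - 1, -p + 8·q - 4], [-4·p·q - 8·p + 3·q^2, -2·p^2 + 6·p·q - 1]].
At the point, J = [[-3.000, 9.000], [-36.000, 17.000]] (det J = 273.000).
Solving J·Δ = −F gives Δ = (-0.912, 0.363).
Then the next iterate is (p, q)₁ = (2.088, 2.363).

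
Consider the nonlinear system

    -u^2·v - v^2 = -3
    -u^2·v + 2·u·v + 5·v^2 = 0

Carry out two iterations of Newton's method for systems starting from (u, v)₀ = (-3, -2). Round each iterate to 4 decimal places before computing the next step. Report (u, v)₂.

(-0.6566, -0.7431)

At (-3, -2): F = (17.0000, 50.0000).
Jacobian J = [[-2·u·v, -u^2 - 2·v], [-2·u·v + 2·v, -u^2 + 2·u + 10·v]].
At the point, J = [[-12.0000, -5.0000], [-16.0000, -35.0000]] (det J = 340.0000).
Solving J·Δ = −F gives Δ = (1.0147, 0.9647).
Then the next iterate is (u, v)₁ = (-1.9853, -1.0353).
Round to (-1.9853, -1.0353) and repeat: F = (6.008702, 13.550541), J = [[-4.110762, -1.870816], [-6.181362, -18.265016]].
Δ = (1.3287, 0.2922), so (u, v)₂ = (-0.6566, -0.7431).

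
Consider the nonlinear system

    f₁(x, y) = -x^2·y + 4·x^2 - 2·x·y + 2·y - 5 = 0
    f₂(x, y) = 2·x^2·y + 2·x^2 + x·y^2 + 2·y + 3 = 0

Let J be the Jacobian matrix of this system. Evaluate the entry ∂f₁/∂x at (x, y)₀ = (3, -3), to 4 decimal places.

48.0000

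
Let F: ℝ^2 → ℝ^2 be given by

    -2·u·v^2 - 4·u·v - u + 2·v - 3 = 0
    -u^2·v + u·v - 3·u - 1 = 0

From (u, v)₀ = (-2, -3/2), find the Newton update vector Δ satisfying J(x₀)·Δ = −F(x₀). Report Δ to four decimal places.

At (-2, -3/2): F = (-7.0000, 14.0000).
Jacobian J = [[-2·v^2 - 4·v - 1, -4·u·v - 4·u + 2], [-2·u·v + v - 3, -u^2 + u]].
At the point, J = [[0.5000, -2.0000], [-10.5000, -6.0000]] (det J = -24.0000).
Solving J·Δ = −F gives Δ = (2.9167, -2.7708).

(2.9167, -2.7708)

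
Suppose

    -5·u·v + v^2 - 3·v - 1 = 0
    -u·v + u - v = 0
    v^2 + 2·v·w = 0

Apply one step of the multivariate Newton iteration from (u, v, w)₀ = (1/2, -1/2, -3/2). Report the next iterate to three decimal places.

At (1/2, -1/2, -3/2): F = (2.000, 1.250, 1.750).
Jacobian J = [[-5·v, -5·u + 2·v - 3, 0], [-v + 1, -u - 1, 0], [0, 2·v + 2·w, 2·v]].
At the point, J = [[2.500, -6.500, 0.000], [1.500, -1.500, 0.000], [0.000, -4.000, -1.000]] (det J = -6.000).
Solving J·Δ = −F gives Δ = (-0.854, -0.021, 1.833).
Then the next iterate is (u, v, w)₁ = (-0.354, -0.521, 0.333).

(-0.354, -0.521, 0.333)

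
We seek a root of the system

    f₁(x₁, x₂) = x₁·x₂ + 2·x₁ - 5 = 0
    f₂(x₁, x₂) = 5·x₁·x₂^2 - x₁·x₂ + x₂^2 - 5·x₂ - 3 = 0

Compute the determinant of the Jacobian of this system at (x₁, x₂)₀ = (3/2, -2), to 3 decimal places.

-33.000

J = [[x₂ + 2, x₁], [5·x₂^2 - x₂, 10·x₁·x₂ - x₁ + 2·x₂ - 5]].
At the point, J = [[0.000, 1.500], [22.000, -40.500]].
det J = -33.000.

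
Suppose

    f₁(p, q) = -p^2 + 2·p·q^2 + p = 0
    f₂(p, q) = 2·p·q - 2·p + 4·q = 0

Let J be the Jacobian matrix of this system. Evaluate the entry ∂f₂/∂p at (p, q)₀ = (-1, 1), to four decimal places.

0.0000

∂f₂/∂p = 2·q - 2.
At (-1, 1) this is 0.0000.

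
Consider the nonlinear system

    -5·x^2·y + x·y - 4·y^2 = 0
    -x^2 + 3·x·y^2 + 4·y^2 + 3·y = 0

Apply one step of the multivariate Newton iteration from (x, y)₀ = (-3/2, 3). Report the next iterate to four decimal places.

(-1.5750, 0.8816)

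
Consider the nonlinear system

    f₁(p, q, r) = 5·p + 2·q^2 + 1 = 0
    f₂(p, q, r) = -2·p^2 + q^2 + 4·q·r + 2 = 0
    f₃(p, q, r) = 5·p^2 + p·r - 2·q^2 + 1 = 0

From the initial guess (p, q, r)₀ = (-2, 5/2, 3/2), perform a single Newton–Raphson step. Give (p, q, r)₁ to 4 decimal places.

At (-2, 5/2, 3/2): F = (3.5000, 15.2500, 5.5000).
Jacobian J = [[5, 4·q, 0], [-4·p, 2·q + 4·r, 4·q], [10·p + r, -4·q, p]].
At the point, J = [[5.0000, 10.0000, 0.0000], [8.0000, 11.0000, 10.0000], [-18.5000, -10.0000, -2.0000]] (det J = -1300.0000).
Solving J·Δ = −F gives Δ = (0.8677, -0.7838, -1.3569).
Then the next iterate is (p, q, r)₁ = (-1.1323, 1.7162, 0.1431).

(-1.1323, 1.7162, 0.1431)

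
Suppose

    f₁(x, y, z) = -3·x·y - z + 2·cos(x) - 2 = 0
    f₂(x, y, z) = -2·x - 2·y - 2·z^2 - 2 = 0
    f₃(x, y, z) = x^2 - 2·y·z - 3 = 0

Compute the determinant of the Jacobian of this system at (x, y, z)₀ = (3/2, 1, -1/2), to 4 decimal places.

-22.9900

J = [[-3·y - 2·sin(x), -3·x, -1], [-2, -2, -4·z], [2·x, -2·z, -2·y]].
At the point, J = [[-4.994990, -4.5000, -1.0000], [-2.0000, -2.0000, 2.0000], [3.0000, 1.0000, -2.0000]].
det J = -22.9900.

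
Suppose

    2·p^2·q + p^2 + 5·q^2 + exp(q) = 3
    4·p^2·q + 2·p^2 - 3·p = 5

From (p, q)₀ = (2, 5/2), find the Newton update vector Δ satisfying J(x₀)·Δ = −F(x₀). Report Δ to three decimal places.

(-0.389, -1.220)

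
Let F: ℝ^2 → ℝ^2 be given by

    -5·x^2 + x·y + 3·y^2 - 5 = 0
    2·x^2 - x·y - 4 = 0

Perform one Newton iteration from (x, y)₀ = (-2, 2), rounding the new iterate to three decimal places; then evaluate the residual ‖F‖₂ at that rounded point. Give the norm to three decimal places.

3.411

At (-2, 2): F = (-17.000, 8.000).
Jacobian J = [[-10·x + y, x + 6·y], [4·x - y, -x]].
At the point, J = [[22.000, 10.000], [-10.000, 2.000]] (det J = 144.000).
Solving J·Δ = −F gives Δ = (0.792, -0.042).
Then the next iterate is (x, y)₁ = (-1.208, 1.958).
Re-evaluating at (-1.208, 1.958): F = (-3.16029, 1.28379), so ‖F‖₂ = 3.411.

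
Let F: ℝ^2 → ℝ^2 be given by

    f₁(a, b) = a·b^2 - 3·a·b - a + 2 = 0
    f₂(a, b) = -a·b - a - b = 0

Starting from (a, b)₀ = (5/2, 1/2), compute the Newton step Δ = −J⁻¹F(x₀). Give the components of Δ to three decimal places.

(22.833, -11.000)

At (5/2, 1/2): F = (-3.625, -4.250).
Jacobian J = [[b^2 - 3·b - 1, 2·a·b - 3·a], [-b - 1, -a - 1]].
At the point, J = [[-2.250, -5.000], [-1.500, -3.500]] (det J = 0.375).
Solving J·Δ = −F gives Δ = (22.833, -11.000).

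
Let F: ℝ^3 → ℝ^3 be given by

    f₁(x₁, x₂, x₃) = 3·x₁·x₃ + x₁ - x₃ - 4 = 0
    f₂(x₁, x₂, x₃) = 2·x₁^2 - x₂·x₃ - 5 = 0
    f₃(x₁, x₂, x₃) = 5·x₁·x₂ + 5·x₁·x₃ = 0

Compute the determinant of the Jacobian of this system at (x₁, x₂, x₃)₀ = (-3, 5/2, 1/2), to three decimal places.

J = [[3·x₃ + 1, 0, 3·x₁ - 1], [4·x₁, -x₃, -x₂], [5·x₂ + 5·x₃, 5·x₁, 5·x₁]].
At the point, J = [[2.500, 0.000, -10.000], [-12.000, -0.500, -2.500], [15.000, -15.000, -15.000]].
det J = -1950.000.

-1950.000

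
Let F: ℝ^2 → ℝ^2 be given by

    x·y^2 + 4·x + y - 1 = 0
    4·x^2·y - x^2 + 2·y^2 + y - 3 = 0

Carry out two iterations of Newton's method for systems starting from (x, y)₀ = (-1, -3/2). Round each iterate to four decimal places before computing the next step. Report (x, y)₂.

(-2.2717, 8.5263)

At (-1, -3/2): F = (-8.7500, -7.0000).
Jacobian J = [[y^2 + 4, 2·x·y + 1], [8·x·y - 2·x, 4·x^2 + 4·y + 1]].
At the point, J = [[6.2500, 4.0000], [14.0000, -1.0000]] (det J = -62.2500).
Solving J·Δ = −F gives Δ = (0.5904, 1.2651).
Then the next iterate is (x, y)₁ = (-0.4096, -0.2349).
Round to (-0.4096, -0.2349) and repeat: F = (-2.895901, -3.449955), J = [[4.055178, 1.192430], [1.588920, 0.731489]].
Δ = (-1.8621, 8.7612), so (x, y)₂ = (-2.2717, 8.5263).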